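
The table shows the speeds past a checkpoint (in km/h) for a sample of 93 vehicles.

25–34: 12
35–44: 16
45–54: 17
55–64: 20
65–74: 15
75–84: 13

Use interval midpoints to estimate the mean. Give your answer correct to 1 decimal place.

54.8

Midpoints: 29.5, 39.5, 49.5, 59.5, 69.5, 79.5
Σfm = 12×29.5 + 16×39.5 + 17×49.5 + 20×59.5 + 15×69.5 + 13×79.5 = 5093.5
n = Σf = 93
Mean = 5093.5 / 93 = 54.7688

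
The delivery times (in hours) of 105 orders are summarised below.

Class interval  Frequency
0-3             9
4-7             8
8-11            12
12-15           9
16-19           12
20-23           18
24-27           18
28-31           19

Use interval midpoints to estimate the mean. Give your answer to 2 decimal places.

18.19

Midpoints: 1.5, 5.5, 9.5, 13.5, 17.5, 21.5, 25.5, 29.5
Σfm = 9×1.5 + 8×5.5 + 12×9.5 + 9×13.5 + 12×17.5 + 18×21.5 + 18×25.5 + 19×29.5 = 1909.5
n = Σf = 105
Mean = 1909.5 / 105 = 18.1857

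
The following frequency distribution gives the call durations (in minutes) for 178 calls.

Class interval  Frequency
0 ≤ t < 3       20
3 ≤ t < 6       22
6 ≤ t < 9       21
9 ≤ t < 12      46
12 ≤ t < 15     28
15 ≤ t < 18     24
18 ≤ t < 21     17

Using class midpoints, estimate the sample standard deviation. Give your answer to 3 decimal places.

Midpoints: 1.5, 4.5, 7.5, 10.5, 13.5, 16.5, 19.5
n = 178, Σfm = 1875, mean = 10.5337
Σfm² = 24844.5
Σf(m − x̄)² = Σfm² − (Σfm)²/n = 24844.5 − 1875²/178 = 5093.7978
Sample variance = 5093.7978 / 177 = 28.7785
Standard deviation = √28.7785 = 5.3646

5.365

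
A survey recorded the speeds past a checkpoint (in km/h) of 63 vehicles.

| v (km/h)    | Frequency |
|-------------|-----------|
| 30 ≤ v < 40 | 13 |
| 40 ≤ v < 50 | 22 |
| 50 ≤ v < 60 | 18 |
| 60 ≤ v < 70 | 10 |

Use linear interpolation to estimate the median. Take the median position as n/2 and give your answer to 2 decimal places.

48.41

Cumulative frequencies: 13, 35, 53, 63
n = 63; position = n/2 = 31.5.
This falls in the class 40 ≤ v < 50: L = 40, F = 13, f = 22, h = 10.
Median ≈ 40 + ((31.5 − 13) / 22) × 10 = 48.4091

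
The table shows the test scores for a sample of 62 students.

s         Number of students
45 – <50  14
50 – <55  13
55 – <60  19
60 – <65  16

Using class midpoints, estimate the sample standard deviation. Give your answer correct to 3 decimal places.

5.541

Midpoints: 47.5, 52.5, 57.5, 62.5
n = 62, Σfm = 3440, mean = 55.4839
Σfm² = 192737.5
Σf(m − x̄)² = Σfm² − (Σfm)²/n = 192737.5 − 3440²/62 = 1872.9839
Sample variance = 1872.9839 / 61 = 30.7047
Standard deviation = √30.7047 = 5.5412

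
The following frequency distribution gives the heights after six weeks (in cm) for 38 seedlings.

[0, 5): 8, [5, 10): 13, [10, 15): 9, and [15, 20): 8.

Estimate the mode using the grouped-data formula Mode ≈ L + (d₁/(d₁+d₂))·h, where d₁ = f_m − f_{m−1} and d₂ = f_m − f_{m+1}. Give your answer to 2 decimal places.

Modal class: [5, 10) (highest frequency 13).
d₁ = 13 − 8 = 5, d₂ = 13 − 9 = 4
Mode ≈ 5 + (5/(5+4)) × 5 = 5 + 2.7778 = 7.7778

7.78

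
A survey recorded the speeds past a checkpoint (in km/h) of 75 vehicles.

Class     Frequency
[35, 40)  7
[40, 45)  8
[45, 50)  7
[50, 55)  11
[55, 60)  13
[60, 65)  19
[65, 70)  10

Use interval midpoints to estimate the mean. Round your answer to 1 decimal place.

55.0

Midpoints: 37.5, 42.5, 47.5, 52.5, 57.5, 62.5, 67.5
Σfm = 7×37.5 + 8×42.5 + 7×47.5 + 11×52.5 + 13×57.5 + 19×62.5 + 10×67.5 = 4122.5
n = Σf = 75
Mean = 4122.5 / 75 = 54.9667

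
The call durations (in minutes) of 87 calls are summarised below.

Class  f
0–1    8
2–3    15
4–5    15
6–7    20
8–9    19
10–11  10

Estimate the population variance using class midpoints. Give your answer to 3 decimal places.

8.996

Midpoints: 0.5, 2.5, 4.5, 6.5, 8.5, 10.5
n = 87, Σfm = 505.5, mean = 5.8103
Σfm² = 3719.75
Σf(m − x̄)² = Σfm² − (Σfm)²/n = 3719.75 − 505.5²/87 = 782.6207
Population variance = 782.6207 / 87 = 8.9956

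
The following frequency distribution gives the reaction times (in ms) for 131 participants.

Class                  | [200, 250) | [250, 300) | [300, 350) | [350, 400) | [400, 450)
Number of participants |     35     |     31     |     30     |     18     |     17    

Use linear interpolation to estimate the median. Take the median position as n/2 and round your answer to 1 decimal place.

299.2

Cumulative frequencies: 35, 66, 96, 114, 131
n = 131; position = n/2 = 65.5.
This falls in the class [250, 300): L = 250, F = 35, f = 31, h = 50.
Median ≈ 250 + ((65.5 − 35) / 31) × 50 = 299.1935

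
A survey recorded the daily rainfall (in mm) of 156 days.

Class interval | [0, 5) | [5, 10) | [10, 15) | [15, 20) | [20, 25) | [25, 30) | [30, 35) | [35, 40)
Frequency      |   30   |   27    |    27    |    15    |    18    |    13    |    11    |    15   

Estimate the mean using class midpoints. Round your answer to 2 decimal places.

16.41

Midpoints: 2.5, 7.5, 12.5, 17.5, 22.5, 27.5, 32.5, 37.5
Σfm = 30×2.5 + 27×7.5 + 27×12.5 + 15×17.5 + 18×22.5 + 13×27.5 + 11×32.5 + 15×37.5 = 2560
n = Σf = 156
Mean = 2560 / 156 = 16.4103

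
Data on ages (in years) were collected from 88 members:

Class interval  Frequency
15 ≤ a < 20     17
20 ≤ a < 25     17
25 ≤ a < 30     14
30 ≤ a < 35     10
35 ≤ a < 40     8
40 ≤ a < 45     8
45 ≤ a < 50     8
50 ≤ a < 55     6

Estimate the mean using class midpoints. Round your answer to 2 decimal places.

Midpoints: 17.5, 22.5, 27.5, 32.5, 37.5, 42.5, 47.5, 52.5
Σfm = 17×17.5 + 17×22.5 + 14×27.5 + 10×32.5 + 8×37.5 + 8×42.5 + 8×47.5 + 6×52.5 = 2725
n = Σf = 88
Mean = 2725 / 88 = 30.9659

30.97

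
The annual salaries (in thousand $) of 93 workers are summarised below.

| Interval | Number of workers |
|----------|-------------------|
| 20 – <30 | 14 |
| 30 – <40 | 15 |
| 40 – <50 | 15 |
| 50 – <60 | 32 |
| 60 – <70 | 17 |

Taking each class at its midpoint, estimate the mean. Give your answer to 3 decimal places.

Midpoints: 25, 35, 45, 55, 65
Σfm = 14×25 + 15×35 + 15×45 + 32×55 + 17×65 = 4415
n = Σf = 93
Mean = 4415 / 93 = 47.4731

47.473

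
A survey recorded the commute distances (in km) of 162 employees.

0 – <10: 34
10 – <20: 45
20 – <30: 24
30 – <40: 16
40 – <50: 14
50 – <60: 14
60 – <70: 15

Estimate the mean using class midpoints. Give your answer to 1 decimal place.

Midpoints: 5, 15, 25, 35, 45, 55, 65
Σfm = 34×5 + 45×15 + 24×25 + 16×35 + 14×45 + 14×55 + 15×65 = 4380
n = Σf = 162
Mean = 4380 / 162 = 27.0370

27.0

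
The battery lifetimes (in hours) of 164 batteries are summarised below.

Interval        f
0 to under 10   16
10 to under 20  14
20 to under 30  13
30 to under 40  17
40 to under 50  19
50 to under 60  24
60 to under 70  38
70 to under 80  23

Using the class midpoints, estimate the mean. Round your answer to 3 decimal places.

46.220

Midpoints: 5, 15, 25, 35, 45, 55, 65, 75
Σfm = 16×5 + 14×15 + 13×25 + 17×35 + 19×45 + 24×55 + 38×65 + 23×75 = 7580
n = Σf = 164
Mean = 7580 / 164 = 46.2195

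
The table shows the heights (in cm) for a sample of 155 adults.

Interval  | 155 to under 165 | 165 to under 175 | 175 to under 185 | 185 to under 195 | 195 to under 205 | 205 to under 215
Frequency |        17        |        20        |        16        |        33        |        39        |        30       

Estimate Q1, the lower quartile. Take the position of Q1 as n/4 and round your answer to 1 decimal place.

Cumulative frequencies: 17, 37, 53, 86, 125, 155
n = 155; position = n/4 = 38.75.
This falls in the class 175 to under 185: L = 175, F = 37, f = 16, h = 10.
Lower quartile ≈ 175 + ((38.75 − 37) / 16) × 10 = 176.0938

176.1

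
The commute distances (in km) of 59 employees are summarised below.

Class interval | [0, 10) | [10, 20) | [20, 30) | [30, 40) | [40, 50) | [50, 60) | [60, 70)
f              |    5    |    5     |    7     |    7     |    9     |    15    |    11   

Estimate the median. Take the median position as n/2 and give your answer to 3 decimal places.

Cumulative frequencies: 5, 10, 17, 24, 33, 48, 59
n = 59; position = n/2 = 29.5.
This falls in the class [40, 50): L = 40, F = 24, f = 9, h = 10.
Median ≈ 40 + ((29.5 − 24) / 9) × 10 = 46.1111

46.111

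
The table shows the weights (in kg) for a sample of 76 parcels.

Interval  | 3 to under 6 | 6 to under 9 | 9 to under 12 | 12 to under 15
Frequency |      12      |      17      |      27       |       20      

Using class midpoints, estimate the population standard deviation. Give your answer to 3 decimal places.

3.062

Midpoints: 4.5, 7.5, 10.5, 13.5
n = 76, Σfm = 735, mean = 9.6711
Σfm² = 7821
Σf(m − x̄)² = Σfm² − (Σfm)²/n = 7821 − 735²/76 = 712.7763
Population variance = 712.7763 / 76 = 9.3786
Standard deviation = √9.3786 = 3.0625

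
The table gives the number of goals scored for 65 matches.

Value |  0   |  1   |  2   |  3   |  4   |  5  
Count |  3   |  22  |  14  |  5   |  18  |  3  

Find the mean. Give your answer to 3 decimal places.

2.338

Values: 0, 1, 2, 3, 4, 5
Σfx = 3×0 + 22×1 + 14×2 + 5×3 + 18×4 + 3×5 = 152
n = Σf = 65
Mean = 152 / 65 = 2.3385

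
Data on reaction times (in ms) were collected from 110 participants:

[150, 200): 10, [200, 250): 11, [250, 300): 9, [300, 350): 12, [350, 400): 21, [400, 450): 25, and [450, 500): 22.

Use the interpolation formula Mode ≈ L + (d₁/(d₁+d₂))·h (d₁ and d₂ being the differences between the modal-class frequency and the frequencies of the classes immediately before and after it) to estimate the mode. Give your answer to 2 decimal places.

Modal class: [400, 450) (highest frequency 25).
d₁ = 25 − 21 = 4, d₂ = 25 − 22 = 3
Mode ≈ 400 + (4/(4+3)) × 50 = 400 + 28.5714 = 428.5714

428.57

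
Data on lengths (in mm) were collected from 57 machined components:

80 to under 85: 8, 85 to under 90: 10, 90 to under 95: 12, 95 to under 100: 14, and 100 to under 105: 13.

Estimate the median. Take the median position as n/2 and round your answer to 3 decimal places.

Cumulative frequencies: 8, 18, 30, 44, 57
n = 57; position = n/2 = 28.5.
This falls in the class 90 to under 95: L = 90, F = 18, f = 12, h = 5.
Median ≈ 90 + ((28.5 − 18) / 12) × 5 = 94.3750

94.375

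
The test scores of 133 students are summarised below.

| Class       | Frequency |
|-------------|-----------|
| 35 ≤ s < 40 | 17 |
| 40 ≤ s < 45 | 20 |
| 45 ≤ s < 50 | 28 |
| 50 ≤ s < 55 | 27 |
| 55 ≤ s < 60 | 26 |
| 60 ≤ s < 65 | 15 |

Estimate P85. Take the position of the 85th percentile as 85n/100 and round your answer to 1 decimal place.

59.0

Cumulative frequencies: 17, 37, 65, 92, 118, 133
n = 133; position = 85n/100 = 113.05.
This falls in the class 55 ≤ s < 60: L = 55, F = 92, f = 26, h = 5.
85th percentile ≈ 55 + ((113.05 − 92) / 26) × 5 = 59.0481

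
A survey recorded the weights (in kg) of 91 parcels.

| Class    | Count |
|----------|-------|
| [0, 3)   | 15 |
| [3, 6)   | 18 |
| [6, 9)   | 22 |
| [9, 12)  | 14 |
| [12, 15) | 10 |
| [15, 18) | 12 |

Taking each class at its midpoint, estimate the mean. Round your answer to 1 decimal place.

Midpoints: 1.5, 4.5, 7.5, 10.5, 13.5, 16.5
Σfm = 15×1.5 + 18×4.5 + 22×7.5 + 14×10.5 + 10×13.5 + 12×16.5 = 748.5
n = Σf = 91
Mean = 748.5 / 91 = 8.2253

8.2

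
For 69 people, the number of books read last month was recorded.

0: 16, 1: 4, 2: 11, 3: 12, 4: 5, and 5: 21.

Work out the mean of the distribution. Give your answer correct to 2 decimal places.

Values: 0, 1, 2, 3, 4, 5
Σfx = 16×0 + 4×1 + 11×2 + 12×3 + 5×4 + 21×5 = 187
n = Σf = 69
Mean = 187 / 69 = 2.7101

2.71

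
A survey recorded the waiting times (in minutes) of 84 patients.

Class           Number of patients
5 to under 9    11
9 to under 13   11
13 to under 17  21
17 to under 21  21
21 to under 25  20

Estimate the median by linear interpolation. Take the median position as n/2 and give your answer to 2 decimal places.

16.81

Cumulative frequencies: 11, 22, 43, 64, 84
n = 84; position = n/2 = 42.
This falls in the class 13 to under 17: L = 13, F = 22, f = 21, h = 4.
Median ≈ 13 + ((42 − 22) / 21) × 4 = 16.8095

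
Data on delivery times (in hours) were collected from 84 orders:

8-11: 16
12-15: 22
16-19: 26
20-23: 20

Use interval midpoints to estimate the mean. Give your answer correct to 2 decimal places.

Midpoints: 9.5, 13.5, 17.5, 21.5
Σfm = 16×9.5 + 22×13.5 + 26×17.5 + 20×21.5 = 1334
n = Σf = 84
Mean = 1334 / 84 = 15.8810

15.88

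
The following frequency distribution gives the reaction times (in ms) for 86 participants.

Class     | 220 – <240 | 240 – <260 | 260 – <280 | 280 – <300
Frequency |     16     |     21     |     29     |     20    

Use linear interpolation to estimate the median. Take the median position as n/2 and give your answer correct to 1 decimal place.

Cumulative frequencies: 16, 37, 66, 86
n = 86; position = n/2 = 43.
This falls in the class 260 – <280: L = 260, F = 37, f = 29, h = 20.
Median ≈ 260 + ((43 − 37) / 29) × 20 = 264.1379

264.1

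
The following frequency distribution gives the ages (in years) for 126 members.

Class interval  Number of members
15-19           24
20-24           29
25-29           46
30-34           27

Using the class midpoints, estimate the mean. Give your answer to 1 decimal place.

25.0

Midpoints: 17, 22, 27, 32
Σfm = 24×17 + 29×22 + 46×27 + 27×32 = 3152
n = Σf = 126
Mean = 3152 / 126 = 25.0159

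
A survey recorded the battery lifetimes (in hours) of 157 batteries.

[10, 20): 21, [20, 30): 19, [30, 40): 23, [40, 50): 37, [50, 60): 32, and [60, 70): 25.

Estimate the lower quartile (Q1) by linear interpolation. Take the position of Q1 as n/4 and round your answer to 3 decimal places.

Cumulative frequencies: 21, 40, 63, 100, 132, 157
n = 157; position = n/4 = 39.25.
This falls in the class [20, 30): L = 20, F = 21, f = 19, h = 10.
Lower quartile ≈ 20 + ((39.25 − 21) / 19) × 10 = 29.6053

29.605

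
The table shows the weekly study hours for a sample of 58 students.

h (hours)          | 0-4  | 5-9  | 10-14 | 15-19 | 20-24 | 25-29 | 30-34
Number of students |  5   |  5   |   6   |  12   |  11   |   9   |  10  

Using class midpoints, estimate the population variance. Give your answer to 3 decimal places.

Midpoints: 2, 7, 12, 17, 22, 27, 32
n = 58, Σfm = 1126, mean = 19.4138
Σfm² = 26722
Σf(m − x̄)² = Σfm² − (Σfm)²/n = 26722 − 1126²/58 = 4862.0690
Population variance = 4862.0690 / 58 = 83.8288

83.829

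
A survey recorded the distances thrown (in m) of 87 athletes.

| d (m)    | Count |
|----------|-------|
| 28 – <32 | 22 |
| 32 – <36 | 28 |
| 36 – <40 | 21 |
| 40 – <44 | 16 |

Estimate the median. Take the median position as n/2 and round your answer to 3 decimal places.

35.071

Cumulative frequencies: 22, 50, 71, 87
n = 87; position = n/2 = 43.5.
This falls in the class 32 – <36: L = 32, F = 22, f = 28, h = 4.
Median ≈ 32 + ((43.5 − 22) / 28) × 4 = 35.0714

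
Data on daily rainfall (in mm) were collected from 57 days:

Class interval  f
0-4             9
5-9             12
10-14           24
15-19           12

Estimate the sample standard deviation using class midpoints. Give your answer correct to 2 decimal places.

4.92

Midpoints: 2, 7, 12, 17
n = 57, Σfm = 594, mean = 10.4211
Σfm² = 7548
Σf(m − x̄)² = Σfm² − (Σfm)²/n = 7548 − 594²/57 = 1357.8947
Sample variance = 1357.8947 / 56 = 24.2481
Standard deviation = √24.2481 = 4.9242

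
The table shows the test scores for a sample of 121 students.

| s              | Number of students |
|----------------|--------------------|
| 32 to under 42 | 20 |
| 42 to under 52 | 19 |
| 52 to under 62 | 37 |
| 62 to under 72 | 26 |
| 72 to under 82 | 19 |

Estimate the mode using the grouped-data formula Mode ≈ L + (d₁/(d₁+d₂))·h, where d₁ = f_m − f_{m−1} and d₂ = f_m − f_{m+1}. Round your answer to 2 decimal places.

58.21

Modal class: 52 to under 62 (highest frequency 37).
d₁ = 37 − 19 = 18, d₂ = 37 − 26 = 11
Mode ≈ 52 + (18/(18+11)) × 10 = 52 + 6.2069 = 58.2069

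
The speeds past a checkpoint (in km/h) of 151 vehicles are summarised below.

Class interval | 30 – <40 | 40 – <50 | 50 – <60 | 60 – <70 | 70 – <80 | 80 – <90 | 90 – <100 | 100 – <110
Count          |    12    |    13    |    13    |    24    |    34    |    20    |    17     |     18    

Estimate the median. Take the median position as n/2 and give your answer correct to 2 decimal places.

73.97

Cumulative frequencies: 12, 25, 38, 62, 96, 116, 133, 151
n = 151; position = n/2 = 75.5.
This falls in the class 70 – <80: L = 70, F = 62, f = 34, h = 10.
Median ≈ 70 + ((75.5 − 62) / 34) × 10 = 73.9706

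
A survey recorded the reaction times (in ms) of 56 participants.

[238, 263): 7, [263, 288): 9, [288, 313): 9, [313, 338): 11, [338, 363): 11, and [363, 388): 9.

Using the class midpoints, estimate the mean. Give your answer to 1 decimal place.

317.0

Midpoints: 250.5, 275.5, 300.5, 325.5, 350.5, 375.5
Σfm = 7×250.5 + 9×275.5 + 9×300.5 + 11×325.5 + 11×350.5 + 9×375.5 = 17753
n = Σf = 56
Mean = 17753 / 56 = 317.0179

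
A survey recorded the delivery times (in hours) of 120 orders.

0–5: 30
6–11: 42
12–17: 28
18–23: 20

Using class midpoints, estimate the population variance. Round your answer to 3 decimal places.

Midpoints: 2.5, 8.5, 14.5, 20.5
n = 120, Σfm = 1248, mean = 10.4000
Σfm² = 17514
Σf(m − x̄)² = Σfm² − (Σfm)²/n = 17514 − 1248²/120 = 4534.8000
Population variance = 4534.8000 / 120 = 37.7900

37.790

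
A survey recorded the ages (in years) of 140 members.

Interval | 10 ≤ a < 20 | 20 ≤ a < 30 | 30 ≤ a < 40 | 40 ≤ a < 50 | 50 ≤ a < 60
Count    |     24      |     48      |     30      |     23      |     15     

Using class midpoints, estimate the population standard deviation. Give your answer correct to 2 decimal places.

Midpoints: 15, 25, 35, 45, 55
n = 140, Σfm = 4470, mean = 31.9286
Σfm² = 164100
Σf(m − x̄)² = Σfm² − (Σfm)²/n = 164100 − 4470²/140 = 21379.2857
Population variance = 21379.2857 / 140 = 152.7092
Standard deviation = √152.7092 = 12.3576

12.36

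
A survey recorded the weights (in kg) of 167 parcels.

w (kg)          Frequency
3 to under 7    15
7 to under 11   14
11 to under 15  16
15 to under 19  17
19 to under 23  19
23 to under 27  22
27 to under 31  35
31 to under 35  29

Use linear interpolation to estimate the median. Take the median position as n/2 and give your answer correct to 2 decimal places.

Cumulative frequencies: 15, 29, 45, 62, 81, 103, 138, 167
n = 167; position = n/2 = 83.5.
This falls in the class 23 to under 27: L = 23, F = 81, f = 22, h = 4.
Median ≈ 23 + ((83.5 − 81) / 22) × 4 = 23.4545

23.45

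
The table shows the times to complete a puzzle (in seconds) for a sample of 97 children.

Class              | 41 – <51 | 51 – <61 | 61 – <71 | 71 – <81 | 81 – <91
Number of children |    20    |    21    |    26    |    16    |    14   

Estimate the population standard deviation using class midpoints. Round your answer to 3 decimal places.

13.239

Midpoints: 46, 56, 66, 76, 86
n = 97, Σfm = 6232, mean = 64.2474
Σfm² = 417392
Σf(m − x̄)² = Σfm² − (Σfm)²/n = 417392 − 6232²/97 = 17002.0619
Population variance = 17002.0619 / 97 = 175.2790
Standard deviation = √175.2790 = 13.2393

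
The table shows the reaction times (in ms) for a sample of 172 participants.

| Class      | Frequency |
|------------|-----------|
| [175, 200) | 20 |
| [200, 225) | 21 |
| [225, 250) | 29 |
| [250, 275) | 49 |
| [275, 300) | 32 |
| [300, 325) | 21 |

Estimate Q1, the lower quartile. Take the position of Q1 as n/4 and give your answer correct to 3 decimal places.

226.724

Cumulative frequencies: 20, 41, 70, 119, 151, 172
n = 172; position = n/4 = 43.
This falls in the class [225, 250): L = 225, F = 41, f = 29, h = 25.
Lower quartile ≈ 225 + ((43 − 41) / 29) × 25 = 226.7241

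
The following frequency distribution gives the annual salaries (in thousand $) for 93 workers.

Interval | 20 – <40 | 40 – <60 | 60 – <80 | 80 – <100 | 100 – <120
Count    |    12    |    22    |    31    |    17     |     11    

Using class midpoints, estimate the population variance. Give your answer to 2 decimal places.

Midpoints: 30, 50, 70, 90, 110
n = 93, Σfm = 6370, mean = 68.4946
Σfm² = 488500
Σf(m − x̄)² = Σfm² − (Σfm)²/n = 488500 − 6370²/93 = 52189.2473
Population variance = 52189.2473 / 93 = 561.1747

561.17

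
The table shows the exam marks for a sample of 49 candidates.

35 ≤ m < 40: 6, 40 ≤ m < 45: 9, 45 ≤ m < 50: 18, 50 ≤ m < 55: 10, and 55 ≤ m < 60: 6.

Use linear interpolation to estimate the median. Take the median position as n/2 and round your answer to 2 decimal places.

47.64

Cumulative frequencies: 6, 15, 33, 43, 49
n = 49; position = n/2 = 24.5.
This falls in the class 45 ≤ m < 50: L = 45, F = 15, f = 18, h = 5.
Median ≈ 45 + ((24.5 − 15) / 18) × 5 = 47.6389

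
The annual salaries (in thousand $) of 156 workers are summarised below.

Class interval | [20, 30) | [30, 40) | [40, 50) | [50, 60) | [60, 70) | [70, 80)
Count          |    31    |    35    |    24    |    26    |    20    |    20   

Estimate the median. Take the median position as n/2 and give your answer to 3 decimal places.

Cumulative frequencies: 31, 66, 90, 116, 136, 156
n = 156; position = n/2 = 78.
This falls in the class [40, 50): L = 40, F = 66, f = 24, h = 10.
Median ≈ 40 + ((78 − 66) / 24) × 10 = 45.0000

45.000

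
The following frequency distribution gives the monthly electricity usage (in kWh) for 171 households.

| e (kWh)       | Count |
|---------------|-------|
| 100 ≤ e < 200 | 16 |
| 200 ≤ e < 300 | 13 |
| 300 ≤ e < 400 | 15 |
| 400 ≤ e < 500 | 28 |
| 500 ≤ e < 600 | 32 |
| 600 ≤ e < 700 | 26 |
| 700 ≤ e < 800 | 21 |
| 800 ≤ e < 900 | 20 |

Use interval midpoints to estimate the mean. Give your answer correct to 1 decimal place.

Midpoints: 150, 250, 350, 450, 550, 650, 750, 850
Σfm = 16×150 + 13×250 + 15×350 + 28×450 + 32×550 + 26×650 + 21×750 + 20×850 = 90750
n = Σf = 171
Mean = 90750 / 171 = 530.7018

530.7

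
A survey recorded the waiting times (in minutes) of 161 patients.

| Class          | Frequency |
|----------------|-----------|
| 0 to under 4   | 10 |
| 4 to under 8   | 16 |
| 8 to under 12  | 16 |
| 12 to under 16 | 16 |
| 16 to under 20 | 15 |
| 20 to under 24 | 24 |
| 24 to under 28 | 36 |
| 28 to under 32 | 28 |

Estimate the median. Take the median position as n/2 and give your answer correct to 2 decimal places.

Cumulative frequencies: 10, 26, 42, 58, 73, 97, 133, 161
n = 161; position = n/2 = 80.5.
This falls in the class 20 to under 24: L = 20, F = 73, f = 24, h = 4.
Median ≈ 20 + ((80.5 − 73) / 24) × 4 = 21.2500

21.25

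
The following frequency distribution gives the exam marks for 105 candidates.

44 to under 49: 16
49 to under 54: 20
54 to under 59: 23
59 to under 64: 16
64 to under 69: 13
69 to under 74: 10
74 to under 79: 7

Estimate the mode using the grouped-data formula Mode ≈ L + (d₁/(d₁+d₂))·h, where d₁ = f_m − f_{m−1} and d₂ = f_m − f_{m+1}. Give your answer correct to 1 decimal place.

55.5

Modal class: 54 to under 59 (highest frequency 23).
d₁ = 23 − 20 = 3, d₂ = 23 − 16 = 7
Mode ≈ 54 + (3/(3+7)) × 5 = 54 + 1.5000 = 55.5000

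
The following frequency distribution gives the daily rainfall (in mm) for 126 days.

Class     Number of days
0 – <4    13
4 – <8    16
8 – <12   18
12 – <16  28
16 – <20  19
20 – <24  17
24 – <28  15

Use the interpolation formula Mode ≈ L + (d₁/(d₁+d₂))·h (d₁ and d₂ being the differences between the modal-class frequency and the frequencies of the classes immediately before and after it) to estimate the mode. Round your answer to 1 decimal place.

Modal class: 12 – <16 (highest frequency 28).
d₁ = 28 − 18 = 10, d₂ = 28 − 19 = 9
Mode ≈ 12 + (10/(10+9)) × 4 = 12 + 2.1053 = 14.1053

14.1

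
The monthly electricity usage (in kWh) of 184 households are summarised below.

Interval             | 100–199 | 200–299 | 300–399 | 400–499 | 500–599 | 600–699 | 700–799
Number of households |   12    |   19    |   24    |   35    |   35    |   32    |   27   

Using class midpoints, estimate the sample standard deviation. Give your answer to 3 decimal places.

177.637

Midpoints: 149.5, 249.5, 349.5, 449.5, 549.5, 649.5, 749.5
n = 184, Σfm = 90908, mean = 494.0652
Σfm² = 50689046
Σf(m − x̄)² = Σfm² − (Σfm)²/n = 50689046 − 90908²/184 = 5774565.2174
Sample variance = 5774565.2174 / 183 = 31555.0012
Standard deviation = √31555.0012 = 177.6373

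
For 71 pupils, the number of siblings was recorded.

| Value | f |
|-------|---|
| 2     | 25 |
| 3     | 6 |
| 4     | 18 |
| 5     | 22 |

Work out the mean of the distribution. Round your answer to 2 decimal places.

3.52

Values: 2, 3, 4, 5
Σfx = 25×2 + 6×3 + 18×4 + 22×5 = 250
n = Σf = 71
Mean = 250 / 71 = 3.5211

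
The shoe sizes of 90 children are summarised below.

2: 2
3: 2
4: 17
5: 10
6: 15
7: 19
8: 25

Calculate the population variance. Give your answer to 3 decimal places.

2.730

Values: 2, 3, 4, 5, 6, 7, 8
n = 90, Σfx = 551, mean = 6.1222
Σfx² = 3619
Σf(x − x̄)² = Σfx² − (Σfx)²/n = 3619 − 551²/90 = 245.6556
Population variance = 245.6556 / 90 = 2.7295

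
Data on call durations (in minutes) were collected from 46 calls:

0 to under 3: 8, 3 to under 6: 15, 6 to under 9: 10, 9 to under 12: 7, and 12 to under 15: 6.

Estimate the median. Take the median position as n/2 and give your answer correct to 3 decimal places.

Cumulative frequencies: 8, 23, 33, 40, 46
n = 46; position = n/2 = 23.
This falls in the class 3 to under 6: L = 3, F = 8, f = 15, h = 3.
Median ≈ 3 + ((23 − 8) / 15) × 3 = 6.0000

6.000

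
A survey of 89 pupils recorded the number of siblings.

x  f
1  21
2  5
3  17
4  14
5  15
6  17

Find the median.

Cumulative frequencies: 21, 26, 43, 57, 72, 89
n = 89, so the median is the value in position (n+1)/2 = 45.
Position 45 falls at value 4.

4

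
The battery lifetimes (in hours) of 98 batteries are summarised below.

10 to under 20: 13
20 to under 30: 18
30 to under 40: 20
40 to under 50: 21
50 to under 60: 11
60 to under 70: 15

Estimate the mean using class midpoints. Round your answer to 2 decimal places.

Midpoints: 15, 25, 35, 45, 55, 65
Σfm = 13×15 + 18×25 + 20×35 + 21×45 + 11×55 + 15×65 = 3870
n = Σf = 98
Mean = 3870 / 98 = 39.4898

39.49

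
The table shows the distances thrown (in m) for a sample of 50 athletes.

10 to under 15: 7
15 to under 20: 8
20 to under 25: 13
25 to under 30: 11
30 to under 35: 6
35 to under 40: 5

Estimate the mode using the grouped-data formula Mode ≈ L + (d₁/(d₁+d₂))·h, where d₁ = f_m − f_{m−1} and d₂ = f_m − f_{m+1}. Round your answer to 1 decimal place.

23.6

Modal class: 20 to under 25 (highest frequency 13).
d₁ = 13 − 8 = 5, d₂ = 13 − 11 = 2
Mode ≈ 20 + (5/(5+2)) × 5 = 20 + 3.5714 = 23.5714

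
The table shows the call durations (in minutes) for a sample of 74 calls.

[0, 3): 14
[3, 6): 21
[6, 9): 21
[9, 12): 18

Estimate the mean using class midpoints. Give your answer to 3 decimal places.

6.243

Midpoints: 1.5, 4.5, 7.5, 10.5
Σfm = 14×1.5 + 21×4.5 + 21×7.5 + 18×10.5 = 462
n = Σf = 74
Mean = 462 / 74 = 6.2432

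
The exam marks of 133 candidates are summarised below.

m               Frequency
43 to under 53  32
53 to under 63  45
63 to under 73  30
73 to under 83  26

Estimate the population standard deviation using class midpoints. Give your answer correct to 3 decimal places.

10.520

Midpoints: 48, 58, 68, 78
n = 133, Σfm = 8214, mean = 61.7594
Σfm² = 522012
Σf(m − x̄)² = Σfm² − (Σfm)²/n = 522012 − 8214²/133 = 14720.3008
Population variance = 14720.3008 / 133 = 110.6790
Standard deviation = √110.6790 = 10.5204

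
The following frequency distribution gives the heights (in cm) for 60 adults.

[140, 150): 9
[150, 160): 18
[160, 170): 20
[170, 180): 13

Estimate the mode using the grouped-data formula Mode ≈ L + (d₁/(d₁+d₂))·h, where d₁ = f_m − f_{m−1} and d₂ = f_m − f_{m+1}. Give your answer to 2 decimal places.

162.22

Modal class: [160, 170) (highest frequency 20).
d₁ = 20 − 18 = 2, d₂ = 20 − 13 = 7
Mode ≈ 160 + (2/(2+7)) × 10 = 160 + 2.2222 = 162.2222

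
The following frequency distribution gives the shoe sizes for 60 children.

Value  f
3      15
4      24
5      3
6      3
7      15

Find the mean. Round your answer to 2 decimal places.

4.65

Values: 3, 4, 5, 6, 7
Σfx = 15×3 + 24×4 + 3×5 + 3×6 + 15×7 = 279
n = Σf = 60
Mean = 279 / 60 = 4.6500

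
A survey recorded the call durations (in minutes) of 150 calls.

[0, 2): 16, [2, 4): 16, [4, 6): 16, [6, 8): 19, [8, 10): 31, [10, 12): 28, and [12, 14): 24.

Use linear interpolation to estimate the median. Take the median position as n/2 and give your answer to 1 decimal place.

Cumulative frequencies: 16, 32, 48, 67, 98, 126, 150
n = 150; position = n/2 = 75.
This falls in the class [8, 10): L = 8, F = 67, f = 31, h = 2.
Median ≈ 8 + ((75 − 67) / 31) × 2 = 8.5161

8.5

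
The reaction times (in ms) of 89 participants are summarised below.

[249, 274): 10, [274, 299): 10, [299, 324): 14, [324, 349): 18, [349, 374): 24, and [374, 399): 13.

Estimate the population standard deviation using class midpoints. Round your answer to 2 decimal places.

39.11

Midpoints: 261.5, 286.5, 311.5, 336.5, 361.5, 386.5
n = 89, Σfm = 29598.5, mean = 332.5674
Σfm² = 9979620.25
Σf(m − x̄)² = Σfm² − (Σfm)²/n = 9979620.25 − 29598.5²/89 = 136123.5955
Population variance = 136123.5955 / 89 = 1529.4786
Standard deviation = √1529.4786 = 39.1085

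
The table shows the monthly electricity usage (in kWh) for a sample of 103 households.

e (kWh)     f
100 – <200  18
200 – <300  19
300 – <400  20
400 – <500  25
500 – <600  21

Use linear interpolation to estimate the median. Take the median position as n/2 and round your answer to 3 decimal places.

Cumulative frequencies: 18, 37, 57, 82, 103
n = 103; position = n/2 = 51.5.
This falls in the class 300 – <400: L = 300, F = 37, f = 20, h = 100.
Median ≈ 300 + ((51.5 − 37) / 20) × 100 = 372.5000

372.500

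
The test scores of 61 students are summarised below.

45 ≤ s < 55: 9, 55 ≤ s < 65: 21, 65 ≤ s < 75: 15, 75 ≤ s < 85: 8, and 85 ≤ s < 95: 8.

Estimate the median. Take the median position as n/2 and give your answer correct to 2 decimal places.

65.33

Cumulative frequencies: 9, 30, 45, 53, 61
n = 61; position = n/2 = 30.5.
This falls in the class 65 ≤ s < 75: L = 65, F = 30, f = 15, h = 10.
Median ≈ 65 + ((30.5 − 30) / 15) × 10 = 65.3333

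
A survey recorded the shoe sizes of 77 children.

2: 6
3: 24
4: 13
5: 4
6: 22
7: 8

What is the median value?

4

Cumulative frequencies: 6, 30, 43, 47, 69, 77
n = 77, so the median is the value in position (n+1)/2 = 39.
Position 39 falls at value 4.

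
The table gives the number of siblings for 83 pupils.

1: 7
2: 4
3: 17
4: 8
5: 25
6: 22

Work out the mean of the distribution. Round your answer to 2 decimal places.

Values: 1, 2, 3, 4, 5, 6
Σfx = 7×1 + 4×2 + 17×3 + 8×4 + 25×5 + 22×6 = 355
n = Σf = 83
Mean = 355 / 83 = 4.2771

4.28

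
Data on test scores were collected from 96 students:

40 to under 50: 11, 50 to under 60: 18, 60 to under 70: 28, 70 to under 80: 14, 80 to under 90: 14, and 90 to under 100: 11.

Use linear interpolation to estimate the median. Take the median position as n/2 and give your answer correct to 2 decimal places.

Cumulative frequencies: 11, 29, 57, 71, 85, 96
n = 96; position = n/2 = 48.
This falls in the class 60 to under 70: L = 60, F = 29, f = 28, h = 10.
Median ≈ 60 + ((48 − 29) / 28) × 10 = 66.7857

66.79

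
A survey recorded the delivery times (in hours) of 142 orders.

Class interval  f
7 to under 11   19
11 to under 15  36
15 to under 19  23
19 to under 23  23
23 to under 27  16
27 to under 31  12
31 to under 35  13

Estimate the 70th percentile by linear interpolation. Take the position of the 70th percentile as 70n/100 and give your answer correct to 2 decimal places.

22.72

Cumulative frequencies: 19, 55, 78, 101, 117, 129, 142
n = 142; position = 70n/100 = 99.4.
This falls in the class 19 to under 23: L = 19, F = 78, f = 23, h = 4.
70th percentile ≈ 19 + ((99.4 − 78) / 23) × 4 = 22.7217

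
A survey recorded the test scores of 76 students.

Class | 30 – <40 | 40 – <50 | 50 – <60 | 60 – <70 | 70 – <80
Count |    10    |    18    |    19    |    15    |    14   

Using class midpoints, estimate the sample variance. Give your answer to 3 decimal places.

Midpoints: 35, 45, 55, 65, 75
n = 76, Σfm = 4230, mean = 55.6579
Σfm² = 248300
Σf(m − x̄)² = Σfm² − (Σfm)²/n = 248300 − 4230²/76 = 12867.1053
Sample variance = 12867.1053 / 75 = 171.5614

171.561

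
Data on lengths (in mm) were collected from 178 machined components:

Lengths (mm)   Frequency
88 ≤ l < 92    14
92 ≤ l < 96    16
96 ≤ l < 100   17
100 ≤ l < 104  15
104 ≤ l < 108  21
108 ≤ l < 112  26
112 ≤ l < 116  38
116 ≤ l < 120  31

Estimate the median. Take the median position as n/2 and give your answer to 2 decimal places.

108.92

Cumulative frequencies: 14, 30, 47, 62, 83, 109, 147, 178
n = 178; position = n/2 = 89.
This falls in the class 108 ≤ l < 112: L = 108, F = 83, f = 26, h = 4.
Median ≈ 108 + ((89 − 83) / 26) × 4 = 108.9231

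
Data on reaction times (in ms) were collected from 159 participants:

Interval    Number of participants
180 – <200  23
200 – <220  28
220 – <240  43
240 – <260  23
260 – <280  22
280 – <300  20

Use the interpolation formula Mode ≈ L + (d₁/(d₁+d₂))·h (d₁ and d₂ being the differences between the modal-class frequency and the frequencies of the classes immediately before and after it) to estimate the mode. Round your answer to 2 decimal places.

Modal class: 220 – <240 (highest frequency 43).
d₁ = 43 − 28 = 15, d₂ = 43 − 23 = 20
Mode ≈ 220 + (15/(15+20)) × 20 = 220 + 8.5714 = 228.5714

228.57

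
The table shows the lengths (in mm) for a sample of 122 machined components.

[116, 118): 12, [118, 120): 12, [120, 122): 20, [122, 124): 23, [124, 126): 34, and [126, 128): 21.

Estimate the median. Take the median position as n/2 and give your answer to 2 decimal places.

Cumulative frequencies: 12, 24, 44, 67, 101, 122
n = 122; position = n/2 = 61.
This falls in the class [122, 124): L = 122, F = 44, f = 23, h = 2.
Median ≈ 122 + ((61 − 44) / 23) × 2 = 123.4783

123.48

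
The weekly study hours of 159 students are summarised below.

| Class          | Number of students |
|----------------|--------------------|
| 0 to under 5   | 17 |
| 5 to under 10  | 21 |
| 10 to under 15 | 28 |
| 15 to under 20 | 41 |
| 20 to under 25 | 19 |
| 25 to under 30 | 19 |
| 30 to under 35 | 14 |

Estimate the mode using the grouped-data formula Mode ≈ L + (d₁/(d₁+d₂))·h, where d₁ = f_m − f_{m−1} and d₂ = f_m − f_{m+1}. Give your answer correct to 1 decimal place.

16.9

Modal class: 15 to under 20 (highest frequency 41).
d₁ = 41 − 28 = 13, d₂ = 41 − 19 = 22
Mode ≈ 15 + (13/(13+22)) × 5 = 15 + 1.8571 = 16.8571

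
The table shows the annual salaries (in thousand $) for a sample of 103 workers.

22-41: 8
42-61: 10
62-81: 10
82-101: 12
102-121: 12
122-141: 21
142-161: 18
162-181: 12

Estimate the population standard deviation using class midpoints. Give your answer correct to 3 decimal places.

Midpoints: 31.5, 51.5, 71.5, 91.5, 111.5, 131.5, 151.5, 171.5
n = 103, Σfm = 11464.5, mean = 111.3058
Σfm² = 1464461.75
Σf(m − x̄)² = Σfm² − (Σfm)²/n = 1464461.75 − 11464.5²/103 = 188396.1165
Population variance = 188396.1165 / 103 = 1829.0885
Standard deviation = √1829.0885 = 42.7678

42.768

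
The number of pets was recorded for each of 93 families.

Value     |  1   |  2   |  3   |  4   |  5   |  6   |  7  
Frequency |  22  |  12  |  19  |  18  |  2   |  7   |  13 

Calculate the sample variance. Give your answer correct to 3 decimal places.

Values: 1, 2, 3, 4, 5, 6, 7
n = 93, Σfx = 318, mean = 3.4194
Σfx² = 1468
Σf(x − x̄)² = Σfx² − (Σfx)²/n = 1468 − 318²/93 = 380.6452
Sample variance = 380.6452 / 92 = 4.1374

4.137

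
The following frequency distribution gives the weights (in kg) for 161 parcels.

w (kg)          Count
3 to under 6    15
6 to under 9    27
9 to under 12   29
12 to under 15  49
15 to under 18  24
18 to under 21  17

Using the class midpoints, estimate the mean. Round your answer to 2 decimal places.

12.20

Midpoints: 4.5, 7.5, 10.5, 13.5, 16.5, 19.5
Σfm = 15×4.5 + 27×7.5 + 29×10.5 + 49×13.5 + 24×16.5 + 17×19.5 = 1963.5
n = Σf = 161
Mean = 1963.5 / 161 = 12.1957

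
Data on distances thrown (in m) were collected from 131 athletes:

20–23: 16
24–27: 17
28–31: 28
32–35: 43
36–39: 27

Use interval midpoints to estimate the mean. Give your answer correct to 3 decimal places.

30.966

Midpoints: 21.5, 25.5, 29.5, 33.5, 37.5
Σfm = 16×21.5 + 17×25.5 + 28×29.5 + 43×33.5 + 27×37.5 = 4056.5
n = Σf = 131
Mean = 4056.5 / 131 = 30.9656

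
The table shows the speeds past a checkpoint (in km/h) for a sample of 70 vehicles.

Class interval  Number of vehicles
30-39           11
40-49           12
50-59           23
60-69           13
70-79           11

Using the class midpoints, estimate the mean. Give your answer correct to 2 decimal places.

Midpoints: 34.5, 44.5, 54.5, 64.5, 74.5
Σfm = 11×34.5 + 12×44.5 + 23×54.5 + 13×64.5 + 11×74.5 = 3825
n = Σf = 70
Mean = 3825 / 70 = 54.6429

54.64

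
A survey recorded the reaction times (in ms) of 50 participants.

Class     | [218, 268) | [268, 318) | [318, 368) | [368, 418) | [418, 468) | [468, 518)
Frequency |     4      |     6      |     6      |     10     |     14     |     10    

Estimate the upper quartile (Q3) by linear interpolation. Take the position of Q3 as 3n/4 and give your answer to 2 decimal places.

459.07

Cumulative frequencies: 4, 10, 16, 26, 40, 50
n = 50; position = 3n/4 = 37.5.
This falls in the class [418, 468): L = 418, F = 26, f = 14, h = 50.
Upper quartile ≈ 418 + ((37.5 − 26) / 14) × 50 = 459.0714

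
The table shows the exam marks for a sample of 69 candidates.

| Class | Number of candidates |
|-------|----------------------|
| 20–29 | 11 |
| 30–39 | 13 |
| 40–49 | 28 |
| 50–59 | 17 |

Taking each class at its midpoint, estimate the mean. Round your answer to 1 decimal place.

41.9

Midpoints: 24.5, 34.5, 44.5, 54.5
Σfm = 11×24.5 + 13×34.5 + 28×44.5 + 17×54.5 = 2890.5
n = Σf = 69
Mean = 2890.5 / 69 = 41.8913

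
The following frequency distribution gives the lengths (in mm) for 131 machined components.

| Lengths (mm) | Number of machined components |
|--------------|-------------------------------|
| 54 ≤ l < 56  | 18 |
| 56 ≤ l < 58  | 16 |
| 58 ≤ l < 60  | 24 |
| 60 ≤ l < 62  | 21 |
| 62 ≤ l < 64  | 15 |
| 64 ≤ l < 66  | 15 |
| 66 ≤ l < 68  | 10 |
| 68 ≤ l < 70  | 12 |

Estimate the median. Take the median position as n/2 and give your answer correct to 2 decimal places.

Cumulative frequencies: 18, 34, 58, 79, 94, 109, 119, 131
n = 131; position = n/2 = 65.5.
This falls in the class 60 ≤ l < 62: L = 60, F = 58, f = 21, h = 2.
Median ≈ 60 + ((65.5 − 58) / 21) × 2 = 60.7143

60.71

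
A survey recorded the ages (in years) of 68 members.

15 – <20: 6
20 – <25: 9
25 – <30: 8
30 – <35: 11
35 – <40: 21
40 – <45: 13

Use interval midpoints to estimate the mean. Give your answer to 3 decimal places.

32.721

Midpoints: 17.5, 22.5, 27.5, 32.5, 37.5, 42.5
Σfm = 6×17.5 + 9×22.5 + 8×27.5 + 11×32.5 + 21×37.5 + 13×42.5 = 2225
n = Σf = 68
Mean = 2225 / 68 = 32.7206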